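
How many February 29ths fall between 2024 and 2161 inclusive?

Years divisible by 4: 2024, 2028, …, 2160 — 35 in all.
Of these, 2100 is divisible by 100 but not 400, so not leap.
Leap years: 35 − 1 = 34.

34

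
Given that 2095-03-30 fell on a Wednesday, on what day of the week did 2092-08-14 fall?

Thursday

Count forward from the earlier date (August 14, 2092) to the later (March 30, 2095):
August 14, 2092 → August 14, 2093: 365 days.
August 14, 2093 → August 14, 2094: 365 days.
August 2094: 31 − 14 = 17 days remain.
Then September (30), October (31), November (30), December (31), January (31), February 2095 (28): 30 + 31 + 30 + 31 + 31 + 28 = 181 days.
March 1–30, 2095: 30 days.
Residual: 228 days.
Total: 958 days.
958 mod 7 = 6, so 6 days before Wednesday is Thursday.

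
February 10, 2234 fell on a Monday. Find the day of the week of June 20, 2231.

Monday

Count forward from the earlier date (June 20, 2231) to the later (February 10, 2234):
June 20, 2231 → June 20, 2232: 366 days (2232 is a leap year).
June 20, 2232 → June 20, 2233: 365 days.
June 2233: 30 − 20 = 10 days remain.
Then July (31), August (31), September (30), October (31), November (30), December (31), January (31): 31 + 31 + 30 + 31 + 30 + 31 + 31 = 215 days.
February 1–10, 2234: 10 days (2234 is not a leap year).
Residual: 235 days.
Total: 966 days.
966 is a multiple of 7, so June 20, 2231 falls on the same weekday: Monday.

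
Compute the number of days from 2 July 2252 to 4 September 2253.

July 2, 2252 → July 2, 2253: 365 days.
July 2253: 31 − 2 = 29 days remain.
Then August (31): 31 days.
September 1–4, 2253: 4 days.
Residual: 64 days.
Total: 429 days.

429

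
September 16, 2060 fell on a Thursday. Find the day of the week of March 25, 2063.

September 16, 2060 → September 16, 2061: 365 days.
September 16, 2061 → September 16, 2062: 365 days.
September 2062: 30 − 16 = 14 days remain.
Then October (31), November (30), December (31), January (31), February 2063 (28): 31 + 30 + 31 + 31 + 28 = 151 days.
March 1–25, 2063: 25 days.
Residual: 190 days.
Total: 920 days.
920 mod 7 = 3, so 3 days after Thursday is Sunday.

Sunday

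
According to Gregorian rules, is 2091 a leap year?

2091 is not a leap year.

No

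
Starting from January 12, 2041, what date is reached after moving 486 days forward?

May 13, 2042

Count 486 days after January 12, 2041:
Day-of-year of January 12, 2041: 12.
Day-of-year of May 13, 2042: 133.
2041 has 365 days, so 365 − 12 = 353 days remain in 2041.
Total: 353 + 133 = 486 days.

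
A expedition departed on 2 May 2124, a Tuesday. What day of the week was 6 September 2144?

Sunday

From May 2, 2124 to May 2, 2144: 20 years, of which 5 contain a Feb 29 — 15×365 + 5×366 = 7305 days.
May 2144: 31 − 2 = 29 days remain.
Then June (30), July (31), August (31): 30 + 31 + 31 = 92 days.
September 1–6, 2144: 6 days.
Residual: 127 days.
Total: 7432 days.
7432 mod 7 = 5, so 5 days after Tuesday is Sunday.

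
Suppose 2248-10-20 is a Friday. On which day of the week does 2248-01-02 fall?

Sunday

Count forward from the earlier date (January 2, 2248) to the later (October 20, 2248):
January 2248: 31 − 2 = 29 days remain.
Then February 2248 (29), March (31), April (30), May (31), June (30), July (31), August (31), September (30): 29 + 31 + 30 + 31 + 30 + 31 + 31 + 30 = 243 days.
October 1–20, 2248: 20 days.
Total: 29 + 243 + 20 = 292 days.
292 mod 7 = 5, so 5 days before Friday is Sunday.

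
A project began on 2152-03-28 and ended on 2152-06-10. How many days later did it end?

74

March 2152: 31 − 28 = 3 days remain.
Then April (30), May (31): 30 + 31 = 61 days.
June 1–10, 2152: 10 days.
Total: 3 + 61 + 10 = 74 days.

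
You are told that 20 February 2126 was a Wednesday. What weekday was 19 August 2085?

Sunday

Count forward from the earlier date (August 19, 2085) to the later (February 20, 2126):
Day-of-year of August 19, 2085: 231.
Day-of-year of February 20, 2126: 51.
2085 has 365 days, so 365 − 231 = 134 days remain in 2085.
Full years 2086–2125: 31 common + 9 leap = 31×365 + 9×366 = 14609 days.
Total: 134 + 14609 + 51 = 14794 days.
14794 mod 7 = 3, so 3 days before Wednesday is Sunday.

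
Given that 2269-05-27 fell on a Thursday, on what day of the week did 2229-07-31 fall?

Count forward from the earlier date (July 31, 2229) to the later (May 27, 2269):
From July 31, 2229 to July 31, 2268: 39 years, of which 10 contain a Feb 29 — 29×365 + 10×366 = 14245 days.
July 2268: 31 − 31 = 0 days remain.
Then 9 full months totalling 273 days.
May 1–27, 2269: 27 days.
Residual: 300 days.
Total: 14545 days.
14545 mod 7 = 6, so 6 days before Thursday is Friday.

Friday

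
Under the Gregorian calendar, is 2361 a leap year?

2361 is not a leap year.

No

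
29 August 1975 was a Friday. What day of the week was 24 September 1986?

Wednesday

Day-of-year of August 29, 1975: 241.
Day-of-year of September 24, 1986: 267.
1975 has 365 days, so 365 − 241 = 124 days remain in 1975.
Full years 1976–1985: 7 common + 3 leap = 7×365 + 3×366 = 3653 days.
Total: 124 + 3653 + 267 = 4044 days.
4044 mod 7 = 5, so 5 days after Friday is Wednesday.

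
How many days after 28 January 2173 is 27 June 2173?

January 2173: 31 − 28 = 3 days remain.
Then February 2173 (28), March (31), April (30), May (31): 28 + 31 + 30 + 31 = 120 days.
June 1–27, 2173: 27 days.
Total: 3 + 120 + 27 = 150 days.

150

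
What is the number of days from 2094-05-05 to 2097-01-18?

989

May 5, 2094 → May 5, 2095: 365 days.
May 5, 2095 → May 5, 2096: 366 days (2096 is a leap year).
May 2096: 31 − 5 = 26 days remain.
Then June (30), July (31), August (31), September (30), October (31), November (30), December (31): 30 + 31 + 31 + 30 + 31 + 30 + 31 = 214 days.
January 1–18, 2097: 18 days.
Residual: 258 days.
Total: 989 days.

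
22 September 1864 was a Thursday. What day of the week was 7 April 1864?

Count forward from the earlier date (April 7, 1864) to the later (September 22, 1864):
April 1864: 30 − 7 = 23 days remain.
Then May (31), June (30), July (31), August (31): 31 + 30 + 31 + 31 = 123 days.
September 1–22, 1864: 22 days.
Total: 23 + 123 + 22 = 168 days.
168 is a multiple of 7, so 7 April 1864 falls on the same weekday: Thursday.

Thursday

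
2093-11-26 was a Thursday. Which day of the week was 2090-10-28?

Count forward from the earlier date (October 28, 2090) to the later (November 26, 2093):
October 28, 2090 → October 28, 2091: 365 days.
October 28, 2091 → October 28, 2092: 366 days (2092 is a leap year).
October 28, 2092 → October 28, 2093: 365 days.
October 2093: 31 − 28 = 3 days remain.
November 1–26, 2093: 26 days.
Residual: 29 days.
Total: 1125 days.
1125 mod 7 = 5, so 5 days before Thursday is Saturday.

Saturday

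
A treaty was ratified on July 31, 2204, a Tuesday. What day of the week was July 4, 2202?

Count forward from the earlier date (July 4, 2202) to the later (July 31, 2204):
July 2202: 31 − 4 = 27 days remain.
Then 23 full months totalling 700 days.
July 1–31, 2204: 31 days.
Total: 27 + 700 + 31 = 758 days.
758 mod 7 = 2, so 2 days before Tuesday is Sunday.

Sunday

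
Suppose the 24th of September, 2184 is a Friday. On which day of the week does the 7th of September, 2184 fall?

Count forward from the earlier date (September 7, 2184) to the later (September 24, 2184):
Within September 2184: 24 − 7 = 17 days.
17 mod 7 = 3, so 3 days before Friday is Tuesday.

Tuesday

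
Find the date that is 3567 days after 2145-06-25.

2155-04-01

Count 3567 days after June 25, 2145:
Day-of-year of June 25, 2145: 176.
Day-of-year of April 1, 2155: 91.
2145 has 365 days, so 365 − 176 = 189 days remain in 2145.
Full years 2146–2154: 7 common + 2 leap = 7×365 + 2×366 = 3287 days.
Total: 189 + 3287 + 91 = 3567 days.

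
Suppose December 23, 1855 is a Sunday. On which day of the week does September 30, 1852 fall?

Thursday

Count forward from the earlier date (September 30, 1852) to the later (December 23, 1855):
September 30, 1852 → September 30, 1853: 365 days.
September 30, 1853 → September 30, 1854: 365 days.
September 30, 1854 → September 30, 1855: 365 days.
September 1855: 30 − 30 = 0 days remain.
Then October (31), November (30): 31 + 30 = 61 days.
December 1–23, 1855: 23 days.
Residual: 84 days.
Total: 1179 days.
1179 mod 7 = 3, so 3 days before Sunday is Thursday.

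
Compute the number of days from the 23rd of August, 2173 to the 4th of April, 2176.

955

August 23, 2173 → August 23, 2174: 365 days.
August 23, 2174 → August 23, 2175: 365 days.
August 2175: 31 − 23 = 8 days remain.
Then September (30), October (31), November (30), December (31), January (31), February 2176 (29), March (31): 30 + 31 + 30 + 31 + 31 + 29 + 31 = 213 days.
April 1–4, 2176: 4 days.
Residual: 225 days.
Total: 955 days.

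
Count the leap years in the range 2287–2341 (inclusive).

13

Years divisible by 4: 2288, 2292, …, 2340 — 14 in all.
Of these, 2300 is divisible by 100 but not 400, so not leap.
Leap years: 14 − 1 = 13.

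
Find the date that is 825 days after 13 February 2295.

18 May 2297

Count 825 days after February 13, 2295:
February 13, 2295 → February 13, 2296: 365 days.
February 13, 2296 → February 13, 2297: 366 days (2296 is a leap year).
February 2297: 28 − 13 = 15 days remain (2297 is not a leap year, so February has 28 days).
Then March (31), April (30): 31 + 30 = 61 days.
May 1–18, 2297: 18 days.
Residual: 94 days.
Total: 825 days.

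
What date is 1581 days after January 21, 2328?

May 20, 2332

Count 1581 days after January 21, 2328:
January 21, 2328 → January 21, 2329: 366 days (2328 is a leap year).
January 21, 2329 → January 21, 2330: 365 days.
January 21, 2330 → January 21, 2331: 365 days.
January 21, 2331 → January 21, 2332: 365 days.
January 2332: 31 − 21 = 10 days remain.
Then February 2332 (29), March (31), April (30): 29 + 31 + 30 = 90 days.
May 1–20, 2332: 20 days.
Residual: 120 days.
Total: 1581 days.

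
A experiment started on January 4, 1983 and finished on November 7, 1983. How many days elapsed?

307

January 1983: 31 − 4 = 27 days remain.
Then 9 full months totalling 273 days.
November 1–7, 1983: 7 days.
Total: 27 + 273 + 7 = 307 days.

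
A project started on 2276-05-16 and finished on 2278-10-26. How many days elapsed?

Day-of-year of May 16, 2276: 137.
Day-of-year of October 26, 2278: 299.
2276 has 366 days, so 366 − 137 = 229 days remain in 2276.
Full years: 2277: 365. Sum = 365.
Total: 229 + 365 + 299 = 893 days.

893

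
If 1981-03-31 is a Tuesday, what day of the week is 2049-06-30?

Wednesday

From March 31, 1981 to March 31, 2049: 68 years, of which 17 contain a Feb 29 — 51×365 + 17×366 = 24837 days.
(2000 is a leap year (divisible by 400).)
March 2049: 31 − 31 = 0 days remain.
Then April (30), May (31): 30 + 31 = 61 days.
June 1–30, 2049: 30 days.
Residual: 91 days.
Total: 24928 days.
24928 mod 7 = 1, so 1 day after Tuesday is Wednesday.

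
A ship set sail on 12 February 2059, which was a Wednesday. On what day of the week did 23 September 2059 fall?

Tuesday

February 2059: 28 − 12 = 16 days remain (2059 is not a leap year, so February has 28 days).
Then March (31), April (30), May (31), June (30), July (31), August (31): 31 + 30 + 31 + 30 + 31 + 31 = 184 days.
September 1–23, 2059: 23 days.
Total: 16 + 184 + 23 = 223 days.
223 mod 7 = 6, so 6 days after Wednesday is Tuesday.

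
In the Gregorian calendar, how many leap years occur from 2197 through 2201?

Years divisible by 4 in [2197, 2201]: 2200.
Of these, 2200 is divisible by 100 but not 400, so not leap.
Leap years: 1 − 1 = 0.

0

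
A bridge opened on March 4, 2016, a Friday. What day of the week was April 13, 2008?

Count forward from the earlier date (April 13, 2008) to the later (March 4, 2016):
Day-of-year of April 13, 2008: 104.
Day-of-year of March 4, 2016: 64.
2008 has 366 days, so 366 − 104 = 262 days remain in 2008.
Full years 2009–2015: 6 common + 1 leap = 6×365 + 1×366 = 2556 days.
Total: 262 + 2556 + 64 = 2882 days.
2882 mod 7 = 5, so 5 days before Friday is Sunday.

Sunday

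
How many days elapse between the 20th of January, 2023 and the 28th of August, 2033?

3873

From January 20, 2023 to January 20, 2033: 10 years, of which 3 contain a Feb 29 — 7×365 + 3×366 = 3653 days.
January 2033: 31 − 20 = 11 days remain.
Then February 2033 (28), March (31), April (30), May (31), June (30), July (31): 28 + 31 + 30 + 31 + 30 + 31 = 181 days.
August 1–28, 2033: 28 days.
Residual: 220 days.
Total: 3873 days.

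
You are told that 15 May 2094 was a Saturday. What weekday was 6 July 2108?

From May 15, 2094 to May 15, 2108: 14 years, of which 3 contain a Feb 29 — 11×365 + 3×366 = 5113 days.
(2100 is not a leap year (divisible by 100 but not 400).)
May 2108: 31 − 15 = 16 days remain.
Then June (30): 30 days.
July 1–6, 2108: 6 days.
Residual: 52 days.
Total: 5165 days.
5165 mod 7 = 6, so 6 days after Saturday is Friday.

Friday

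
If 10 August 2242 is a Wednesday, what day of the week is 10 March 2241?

Wednesday

Count forward from the earlier date (March 10, 2241) to the later (August 10, 2242):
March 10, 2241 → March 10, 2242: 365 days.
March 2242: 31 − 10 = 21 days remain.
Then April (30), May (31), June (30), July (31): 30 + 31 + 30 + 31 = 122 days.
August 1–10, 2242: 10 days.
Residual: 153 days.
Total: 518 days.
518 is a multiple of 7, so 10 March 2241 falls on the same weekday: Wednesday.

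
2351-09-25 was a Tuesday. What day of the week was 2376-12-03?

Friday

From September 25, 2351 to September 25, 2376: 25 years, of which 7 contain a Feb 29 — 18×365 + 7×366 = 9132 days.
September 2376: 30 − 25 = 5 days remain.
Then October (31), November (30): 31 + 30 = 61 days.
December 1–3, 2376: 3 days.
Residual: 69 days.
Total: 9201 days.
9201 mod 7 = 3, so 3 days after Tuesday is Friday.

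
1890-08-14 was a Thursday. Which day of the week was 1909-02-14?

Day-of-year of August 14, 1890: 226.
Day-of-year of February 14, 1909: 45.
1890 has 365 days, so 365 − 226 = 139 days remain in 1890.
Full years 1891–1908: 14 common + 4 leap = 14×365 + 4×366 = 6574 days.
Total: 139 + 6574 + 45 = 6758 days.
6758 mod 7 = 3, so 3 days after Thursday is Sunday.

Sunday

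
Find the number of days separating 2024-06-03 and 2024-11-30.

180

June 2024: 30 − 3 = 27 days remain.
Then July (31), August (31), September (30), October (31): 31 + 31 + 30 + 31 = 123 days.
November 1–30, 2024: 30 days.
Total: 27 + 123 + 30 = 180 days.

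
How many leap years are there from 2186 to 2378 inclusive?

46

Years divisible by 4: 2188, 2192, …, 2376 — 48 in all.
Of these, 2200, 2300 are divisible by 100 but not 400, so not leap.
Leap years: 48 − 2 = 46.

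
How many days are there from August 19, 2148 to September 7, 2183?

12802

From August 19, 2148 to August 19, 2183: 35 years, of which 8 contain a Feb 29 — 27×365 + 8×366 = 12783 days.
August 2183: 31 − 19 = 12 days remain.
September 1–7, 2183: 7 days.
Residual: 19 days.
Total: 12802 days.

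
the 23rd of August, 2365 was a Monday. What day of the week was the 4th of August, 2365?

Wednesday

Count forward from the earlier date (August 4, 2365) to the later (August 23, 2365):
Within August 2365: 23 − 4 = 19 days.
19 mod 7 = 5, so 5 days before Monday is Wednesday.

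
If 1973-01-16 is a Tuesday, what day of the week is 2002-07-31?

Day-of-year of January 16, 1973: 16.
Day-of-year of July 31, 2002: 212.
1973 has 365 days, so 365 − 16 = 349 days remain in 1973.
Full years 1974–2001: 21 common + 7 leap = 21×365 + 7×366 = 10227 days.
Total: 349 + 10227 + 212 = 10788 days.
10788 mod 7 = 1, so 1 day after Tuesday is Wednesday.

Wednesday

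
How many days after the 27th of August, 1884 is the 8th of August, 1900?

5824

Day-of-year of August 27, 1884: 240.
Day-of-year of August 8, 1900: 220.
1884 has 366 days, so 366 − 240 = 126 days remain in 1884.
Full years 1885–1899: 12 common + 3 leap = 12×365 + 3×366 = 5478 days.
Total: 126 + 5478 + 220 = 5824 days.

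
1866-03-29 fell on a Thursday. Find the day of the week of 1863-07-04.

Saturday

Count forward from the earlier date (July 4, 1863) to the later (March 29, 1866):
Day-of-year of July 4, 1863: 185.
Day-of-year of March 29, 1866: 88.
1863 has 365 days, so 365 − 185 = 180 days remain in 1863.
Full years: 1864: 366; 1865: 365. Sum = 731.
Total: 180 + 731 + 88 = 999 days.
999 mod 7 = 5, so 5 days before Thursday is Saturday.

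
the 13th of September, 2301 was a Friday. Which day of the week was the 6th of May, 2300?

Count forward from the earlier date (May 6, 2300) to the later (September 13, 2301):
May 2300: 31 − 6 = 25 days remain.
Then 15 full months totalling 457 days.
September 1–13, 2301: 13 days.
Total: 25 + 457 + 13 = 495 days.
495 mod 7 = 5, so 5 days before Friday is Sunday.

Sunday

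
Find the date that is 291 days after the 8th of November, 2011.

the 25th of August, 2012

Count 291 days after November 8, 2011:
November 2011: 30 − 8 = 22 days remain.
Then December (31), January (31), February 2012 (29), March (31), April (30), May (31), June (30), July (31): 31 + 31 + 29 + 31 + 30 + 31 + 30 + 31 = 244 days.
August 1–25, 2012: 25 days.
Total: 22 + 244 + 25 = 291 days.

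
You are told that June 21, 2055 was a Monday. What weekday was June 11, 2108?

From June 21, 2055 to June 21, 2107: 52 years, of which 12 contain a Feb 29 — 40×365 + 12×366 = 18992 days.
(2100 is not a leap year (divisible by 100 but not 400).)
June 2107: 30 − 21 = 9 days remain.
Then 11 full months totalling 336 days.
June 1–11, 2108: 11 days.
Residual: 356 days.
Total: 19348 days.
19348 is a multiple of 7, so June 11, 2108 falls on the same weekday: Monday.

Monday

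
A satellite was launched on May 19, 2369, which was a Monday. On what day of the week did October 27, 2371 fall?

Wednesday

May 19, 2369 → May 19, 2370: 365 days.
May 19, 2370 → May 19, 2371: 365 days.
May 2371: 31 − 19 = 12 days remain.
Then June (30), July (31), August (31), September (30): 30 + 31 + 31 + 30 = 122 days.
October 1–27, 2371: 27 days.
Residual: 161 days.
Total: 891 days.
891 mod 7 = 2, so 2 days after Monday is Wednesday.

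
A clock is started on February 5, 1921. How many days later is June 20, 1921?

135

February 1921: 28 − 5 = 23 days remain (1921 is not a leap year, so February has 28 days).
Then March (31), April (30), May (31): 31 + 30 + 31 = 92 days.
June 1–20, 1921: 20 days.
Total: 23 + 92 + 20 = 135 days.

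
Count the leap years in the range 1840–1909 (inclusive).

Years divisible by 4: 1840, 1844, …, 1908 — 18 in all.
Of these, 1900 is divisible by 100 but not 400, so not leap.
Leap years: 18 − 1 = 17.

17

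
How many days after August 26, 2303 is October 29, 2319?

5908

From August 26, 2303 to August 26, 2319: 16 years, of which 4 contain a Feb 29 — 12×365 + 4×366 = 5844 days.
August 2319: 31 − 26 = 5 days remain.
Then September (30): 30 days.
October 1–29, 2319: 29 days.
Residual: 64 days.
Total: 5908 days.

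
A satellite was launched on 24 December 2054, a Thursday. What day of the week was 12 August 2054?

Wednesday

Count forward from the earlier date (August 12, 2054) to the later (December 24, 2054):
August 2054: 31 − 12 = 19 days remain.
Then September (30), October (31), November (30): 30 + 31 + 30 = 91 days.
December 1–24, 2054: 24 days.
Total: 19 + 91 + 24 = 134 days.
134 mod 7 = 1, so 1 day before Thursday is Wednesday.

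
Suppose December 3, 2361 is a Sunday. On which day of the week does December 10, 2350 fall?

Sunday

Count forward from the earlier date (December 10, 2350) to the later (December 3, 2361):
From December 10, 2350 to December 10, 2360: 10 years, of which 3 contain a Feb 29 — 7×365 + 3×366 = 3653 days.
December 2360: 31 − 10 = 21 days remain.
Then 11 full months totalling 334 days.
December 1–3, 2361: 3 days.
Residual: 358 days.
Total: 4011 days.
4011 is a multiple of 7, so December 10, 2350 falls on the same weekday: Sunday.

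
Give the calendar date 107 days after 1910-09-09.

1910-12-25

Count 107 days after September 9, 1910:
September 1910: 30 − 9 = 21 days remain.
Then October (31), November (30): 31 + 30 = 61 days.
December 1–25, 1910: 25 days.
Total: 21 + 61 + 25 = 107 days.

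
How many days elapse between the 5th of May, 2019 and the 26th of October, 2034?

5653

From May 5, 2019 to May 5, 2034: 15 years, of which 4 contain a Feb 29 — 11×365 + 4×366 = 5479 days.
May 2034: 31 − 5 = 26 days remain.
Then June (30), July (31), August (31), September (30): 30 + 31 + 31 + 30 = 122 days.
October 1–26, 2034: 26 days.
Residual: 174 days.
Total: 5653 days.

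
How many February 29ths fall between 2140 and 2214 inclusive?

Years divisible by 4: 2140, 2144, …, 2212 — 19 in all.
Of these, 2200 is divisible by 100 but not 400, so not leap.
Leap years: 19 − 1 = 18.

18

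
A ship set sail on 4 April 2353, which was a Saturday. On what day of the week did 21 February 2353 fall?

Saturday

Count forward from the earlier date (February 21, 2353) to the later (April 4, 2353):
February 2353: 28 − 21 = 7 days remain (2353 is not a leap year, so February has 28 days).
Then March (31): 31 days.
April 1–4, 2353: 4 days.
Total: 7 + 31 + 4 = 42 days.
42 is a multiple of 7, so 21 February 2353 falls on the same weekday: Saturday.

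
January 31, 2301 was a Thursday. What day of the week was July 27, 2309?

From January 31, 2301 to January 31, 2309: 8 years, of which 2 contain a Feb 29 — 6×365 + 2×366 = 2922 days.
January 2309: 31 − 31 = 0 days remain.
Then February 2309 (28), March (31), April (30), May (31), June (30): 28 + 31 + 30 + 31 + 30 = 150 days.
July 1–27, 2309: 27 days.
Residual: 177 days.
Total: 3099 days.
3099 mod 7 = 5, so 5 days after Thursday is Tuesday.

Tuesday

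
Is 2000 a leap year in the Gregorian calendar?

2000 is a leap year (divisible by 400).

Yes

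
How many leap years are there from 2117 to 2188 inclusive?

18

Years divisible by 4: 2120, 2124, …, 2188 — 18 in all.
No century exceptions apply. Count: 18.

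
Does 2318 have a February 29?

No

2318 is not a leap year.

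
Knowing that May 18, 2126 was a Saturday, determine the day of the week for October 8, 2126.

Tuesday

May 2126: 31 − 18 = 13 days remain.
Then June (30), July (31), August (31), September (30): 30 + 31 + 31 + 30 = 122 days.
October 1–8, 2126: 8 days.
Total: 13 + 122 + 8 = 143 days.
143 mod 7 = 3, so 3 days after Saturday is Tuesday.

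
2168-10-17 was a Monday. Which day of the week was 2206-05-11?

Day-of-year of October 17, 2168: 291.
Day-of-year of May 11, 2206: 131.
2168 has 366 days, so 366 − 291 = 75 days remain in 2168.
Full years 2169–2205: 29 common + 8 leap = 29×365 + 8×366 = 13513 days.
Total: 75 + 13513 + 131 = 13719 days.
13719 mod 7 = 6, so 6 days after Monday is Sunday.

Sunday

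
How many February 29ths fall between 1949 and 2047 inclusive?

Years divisible by 4: 1952, 1956, …, 2044 — 24 in all.
2000 is divisible by 400, so still leap.
No century exceptions apply. Count: 24.

24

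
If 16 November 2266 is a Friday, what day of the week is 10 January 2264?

Sunday

Count forward from the earlier date (January 10, 2264) to the later (November 16, 2266):
Day-of-year of January 10, 2264: 10.
Day-of-year of November 16, 2266: 320.
2264 has 366 days, so 366 − 10 = 356 days remain in 2264.
Full years: 2265: 365. Sum = 365.
Total: 356 + 365 + 320 = 1041 days.
1041 mod 7 = 5, so 5 days before Friday is Sunday.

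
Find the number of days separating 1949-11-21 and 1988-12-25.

14279

Day-of-year of November 21, 1949: 325.
Day-of-year of December 25, 1988: 360.
1949 has 365 days, so 365 − 325 = 40 days remain in 1949.
Full years 1950–1987: 29 common + 9 leap = 29×365 + 9×366 = 13879 days.
Total: 40 + 13879 + 360 = 14279 days.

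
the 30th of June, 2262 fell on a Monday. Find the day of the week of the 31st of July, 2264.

June 30, 2262 → June 30, 2263: 365 days.
June 30, 2263 → June 30, 2264: 366 days (2264 is a leap year).
June 2264: 30 − 30 = 0 days remain.
July 1–31, 2264: 31 days.
Residual: 31 days.
Total: 762 days.
762 mod 7 = 6, so 6 days after Monday is Sunday.

Sunday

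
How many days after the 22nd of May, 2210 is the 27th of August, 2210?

97

May 2210: 31 − 22 = 9 days remain.
Then June (30), July (31): 30 + 31 = 61 days.
August 1–27, 2210: 27 days.
Total: 9 + 61 + 27 = 97 days.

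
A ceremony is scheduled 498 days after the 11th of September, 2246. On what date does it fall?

the 22nd of January, 2248

Count 498 days after September 11, 2246:
September 11, 2246 → September 11, 2247: 365 days.
September 2247: 30 − 11 = 19 days remain.
Then October (31), November (30), December (31): 31 + 30 + 31 = 92 days.
January 1–22, 2248: 22 days.
Residual: 133 days.
Total: 498 days.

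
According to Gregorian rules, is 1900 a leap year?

1900 is not a leap year (divisible by 100 but not 400).

No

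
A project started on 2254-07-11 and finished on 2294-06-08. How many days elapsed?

14577

From July 11, 2254 to July 11, 2293: 39 years, of which 10 contain a Feb 29 — 29×365 + 10×366 = 14245 days.
July 2293: 31 − 11 = 20 days remain.
Then 10 full months totalling 304 days.
June 1–8, 2294: 8 days.
Residual: 332 days.
Total: 14577 days.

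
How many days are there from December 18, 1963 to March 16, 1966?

819

December 18, 1963 → December 18, 1964: 366 days (1964 is a leap year).
December 18, 1964 → December 18, 1965: 365 days.
December 1965: 31 − 18 = 13 days remain.
Then January (31), February 1966 (28): 31 + 28 = 59 days.
March 1–16, 1966: 16 days.
Residual: 88 days.
Total: 819 days.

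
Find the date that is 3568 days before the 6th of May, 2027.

the 29th of July, 2017

Count 3568 days before May 6, 2027:
Day-of-year of July 29, 2017: 210.
Day-of-year of May 6, 2027: 126.
2017 has 365 days, so 365 − 210 = 155 days remain in 2017.
Full years 2018–2026: 7 common + 2 leap = 7×365 + 2×366 = 3287 days.
Total: 155 + 3287 + 126 = 3568 days.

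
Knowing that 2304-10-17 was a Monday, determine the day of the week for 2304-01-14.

Count forward from the earlier date (January 14, 2304) to the later (October 17, 2304):
January 2304: 31 − 14 = 17 days remain.
Then February 2304 (29), March (31), April (30), May (31), June (30), July (31), August (31), September (30): 29 + 31 + 30 + 31 + 30 + 31 + 31 + 30 = 243 days.
October 1–17, 2304: 17 days.
Total: 17 + 243 + 17 = 277 days.
277 mod 7 = 4, so 4 days before Monday is Thursday.

Thursday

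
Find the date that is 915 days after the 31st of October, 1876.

the 4th of May, 1879

Count 915 days after October 31, 1876:
October 31, 1876 → October 31, 1877: 365 days.
October 31, 1877 → October 31, 1878: 365 days.
October 1878: 31 − 31 = 0 days remain.
Then November (30), December (31), January (31), February 1879 (28), March (31), April (30): 30 + 31 + 31 + 28 + 31 + 30 = 181 days.
May 1–4, 1879: 4 days.
Residual: 185 days.
Total: 915 days.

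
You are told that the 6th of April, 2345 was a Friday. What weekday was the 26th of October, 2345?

April 2345: 30 − 6 = 24 days remain.
Then May (31), June (30), July (31), August (31), September (30): 31 + 30 + 31 + 31 + 30 = 153 days.
October 1–26, 2345: 26 days.
Total: 24 + 153 + 26 = 203 days.
203 is a multiple of 7, so the 26th of October, 2345 falls on the same weekday: Friday.

Friday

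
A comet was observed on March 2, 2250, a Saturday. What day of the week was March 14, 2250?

Thursday

Within March 2250: 14 − 2 = 12 days.
12 mod 7 = 5, so 5 days after Saturday is Thursday.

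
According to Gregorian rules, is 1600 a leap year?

1600 is a leap year (divisible by 400).

Yes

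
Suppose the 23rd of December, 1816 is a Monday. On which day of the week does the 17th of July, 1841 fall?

From December 23, 1816 to December 23, 1840: 24 years, of which 6 contain a Feb 29 — 18×365 + 6×366 = 8766 days.
December 1840: 31 − 23 = 8 days remain.
Then January (31), February 1841 (28), March (31), April (30), May (31), June (30): 31 + 28 + 31 + 30 + 31 + 30 = 181 days.
July 1–17, 1841: 17 days.
Residual: 206 days.
Total: 8972 days.
8972 mod 7 = 5, so 5 days after Monday is Saturday.

Saturday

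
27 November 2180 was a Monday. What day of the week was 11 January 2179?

Monday

Count forward from the earlier date (January 11, 2179) to the later (November 27, 2180):
January 11, 2179 → January 11, 2180: 365 days.
January 2180: 31 − 11 = 20 days remain.
Then 9 full months totalling 274 days.
November 1–27, 2180: 27 days.
Residual: 321 days.
Total: 686 days.
686 is a multiple of 7, so 11 January 2179 falls on the same weekday: Monday.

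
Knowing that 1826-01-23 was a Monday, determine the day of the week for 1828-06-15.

Day-of-year of January 23, 1826: 23.
Day-of-year of June 15, 1828: 167.
1826 has 365 days, so 365 − 23 = 342 days remain in 1826.
Full years: 1827: 365. Sum = 365.
Total: 342 + 365 + 167 = 874 days.
874 mod 7 = 6, so 6 days after Monday is Sunday.

Sunday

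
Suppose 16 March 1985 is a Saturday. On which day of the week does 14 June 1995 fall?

From March 16, 1985 to March 16, 1995: 10 years, of which 2 contain a Feb 29 — 8×365 + 2×366 = 3652 days.
March 1995: 31 − 16 = 15 days remain.
Then April (30), May (31): 30 + 31 = 61 days.
June 1–14, 1995: 14 days.
Residual: 90 days.
Total: 3742 days.
3742 mod 7 = 4, so 4 days after Saturday is Wednesday.

Wednesday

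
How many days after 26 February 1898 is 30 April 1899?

428

Day-of-year of February 26, 1898: 57.
Day-of-year of April 30, 1899: 120.
1898 has 365 days, so 365 − 57 = 308 days remain in 1898.
Total: 308 + 120 = 428 days.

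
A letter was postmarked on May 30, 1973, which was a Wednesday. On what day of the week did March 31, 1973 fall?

Count forward from the earlier date (March 31, 1973) to the later (May 30, 1973):
March 1973: 31 − 31 = 0 days remain.
Then April (30): 30 days.
May 1–30, 1973: 30 days.
Total: 0 + 30 + 30 = 60 days.
60 mod 7 = 4, so 4 days before Wednesday is Saturday.

Saturday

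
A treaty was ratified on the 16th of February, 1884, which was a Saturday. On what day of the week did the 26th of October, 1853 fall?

Wednesday

Count forward from the earlier date (October 26, 1853) to the later (February 16, 1884):
Day-of-year of October 26, 1853: 299.
Day-of-year of February 16, 1884: 47.
1853 has 365 days, so 365 − 299 = 66 days remain in 1853.
Full years 1854–1883: 23 common + 7 leap = 23×365 + 7×366 = 10957 days.
Total: 66 + 10957 + 47 = 11070 days.
11070 mod 7 = 3, so 3 days before Saturday is Wednesday.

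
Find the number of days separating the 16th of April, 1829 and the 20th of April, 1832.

1100

Day-of-year of April 16, 1829: 106.
Day-of-year of April 20, 1832: 111.
1829 has 365 days, so 365 − 106 = 259 days remain in 1829.
Full years: 1830: 365; 1831: 365. Sum = 730.
Total: 259 + 730 + 111 = 1100 days.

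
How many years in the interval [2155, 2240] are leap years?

Years divisible by 4: 2156, 2160, …, 2240 — 22 in all.
Of these, 2200 is divisible by 100 but not 400, so not leap.
Leap years: 22 − 1 = 21.

21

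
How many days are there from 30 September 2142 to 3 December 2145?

Day-of-year of September 30, 2142: 273.
Day-of-year of December 3, 2145: 337.
2142 has 365 days, so 365 − 273 = 92 days remain in 2142.
Full years: 2143: 365; 2144: 366. Sum = 731.
Total: 92 + 731 + 337 = 1160 days.

1160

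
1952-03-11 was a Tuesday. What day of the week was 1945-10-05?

Friday

Count forward from the earlier date (October 5, 1945) to the later (March 11, 1952):
October 5, 1945 → October 5, 1946: 365 days.
October 5, 1946 → October 5, 1947: 365 days.
October 5, 1947 → October 5, 1948: 366 days (1948 is a leap year).
October 5, 1948 → October 5, 1949: 365 days.
October 5, 1949 → October 5, 1950: 365 days.
October 5, 1950 → October 5, 1951: 365 days.
October 1951: 31 − 5 = 26 days remain.
Then November (30), December (31), January (31), February 1952 (29): 30 + 31 + 31 + 29 = 121 days.
March 1–11, 1952: 11 days.
Residual: 158 days.
Total: 2349 days.
2349 mod 7 = 4, so 4 days before Tuesday is Friday.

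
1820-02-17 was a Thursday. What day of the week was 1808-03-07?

Count forward from the earlier date (March 7, 1808) to the later (February 17, 1820):
Day-of-year of March 7, 1808: 67.
Day-of-year of February 17, 1820: 48.
1808 has 366 days, so 366 − 67 = 299 days remain in 1808.
Full years 1809–1819: 9 common + 2 leap = 9×365 + 2×366 = 4017 days.
Total: 299 + 4017 + 48 = 4364 days.
4364 mod 7 = 3, so 3 days before Thursday is Monday.

Monday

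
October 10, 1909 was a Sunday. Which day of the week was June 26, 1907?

Wednesday

Count forward from the earlier date (June 26, 1907) to the later (October 10, 1909):
June 26, 1907 → June 26, 1908: 366 days (1908 is a leap year).
June 26, 1908 → June 26, 1909: 365 days.
June 1909: 30 − 26 = 4 days remain.
Then July (31), August (31), September (30): 31 + 31 + 30 = 92 days.
October 1–10, 1909: 10 days.
Residual: 106 days.
Total: 837 days.
837 mod 7 = 4, so 4 days before Sunday is Wednesday.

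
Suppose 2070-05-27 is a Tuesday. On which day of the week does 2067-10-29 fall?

Saturday

Count forward from the earlier date (October 29, 2067) to the later (May 27, 2070):
October 29, 2067 → October 29, 2068: 366 days (2068 is a leap year).
October 29, 2068 → October 29, 2069: 365 days.
October 2069: 31 − 29 = 2 days remain.
Then November (30), December (31), January (31), February 2070 (28), March (31), April (30): 30 + 31 + 31 + 28 + 31 + 30 = 181 days.
May 1–27, 2070: 27 days.
Residual: 210 days.
Total: 941 days.
941 mod 7 = 3, so 3 days before Tuesday is Saturday.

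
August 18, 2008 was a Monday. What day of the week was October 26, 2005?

Wednesday

Count forward from the earlier date (October 26, 2005) to the later (August 18, 2008):
Day-of-year of October 26, 2005: 299.
Day-of-year of August 18, 2008: 231.
2005 has 365 days, so 365 − 299 = 66 days remain in 2005.
Full years: 2006: 365; 2007: 365. Sum = 730.
Total: 66 + 730 + 231 = 1027 days.
1027 mod 7 = 5, so 5 days before Monday is Wednesday.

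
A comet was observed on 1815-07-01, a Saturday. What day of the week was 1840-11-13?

Friday

From July 1, 1815 to July 1, 1840: 25 years, of which 7 contain a Feb 29 — 18×365 + 7×366 = 9132 days.
July 1840: 31 − 1 = 30 days remain.
Then August (31), September (30), October (31): 31 + 30 + 31 = 92 days.
November 1–13, 1840: 13 days.
Residual: 135 days.
Total: 9267 days.
9267 mod 7 = 6, so 6 days after Saturday is Friday.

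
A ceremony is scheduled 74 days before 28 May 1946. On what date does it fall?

15 March 1946

Count 74 days before May 28, 1946:
March 1946: 31 − 15 = 16 days remain.
Then April (30): 30 days.
May 1–28, 1946: 28 days.
Total: 16 + 30 + 28 = 74 days.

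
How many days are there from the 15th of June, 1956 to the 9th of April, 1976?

From June 15, 1956 to June 15, 1975: 19 years, of which 4 contain a Feb 29 — 15×365 + 4×366 = 6939 days.
June 1975: 30 − 15 = 15 days remain.
Then 9 full months totalling 275 days.
April 1–9, 1976: 9 days.
Residual: 299 days.
Total: 7238 days.

7238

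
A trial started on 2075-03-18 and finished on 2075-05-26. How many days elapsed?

March 2075: 31 − 18 = 13 days remain.
Then April (30): 30 days.
May 1–26, 2075: 26 days.
Total: 13 + 30 + 26 = 69 days.

69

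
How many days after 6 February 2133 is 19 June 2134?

February 2133: 28 − 6 = 22 days remain (2133 is not a leap year, so February has 28 days).
Then 15 full months totalling 457 days.
June 1–19, 2134: 19 days.
Total: 22 + 457 + 19 = 498 days.

498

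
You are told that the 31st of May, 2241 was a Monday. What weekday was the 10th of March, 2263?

Tuesday

From May 31, 2241 to May 31, 2262: 21 years, of which 5 contain a Feb 29 — 16×365 + 5×366 = 7670 days.
May 2262: 31 − 31 = 0 days remain.
Then 9 full months totalling 273 days.
March 1–10, 2263: 10 days.
Residual: 283 days.
Total: 7953 days.
7953 mod 7 = 1, so 1 day after Monday is Tuesday.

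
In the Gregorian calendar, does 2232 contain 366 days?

Yes

2232 is a leap year.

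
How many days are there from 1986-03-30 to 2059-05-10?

26704

Day-of-year of March 30, 1986: 89.
Day-of-year of May 10, 2059: 130.
1986 has 365 days, so 365 − 89 = 276 days remain in 1986.
Full years 1987–2058: 54 common + 18 leap = 54×365 + 18×366 = 26298 days.
Total: 276 + 26298 + 130 = 26704 days.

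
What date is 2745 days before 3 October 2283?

28 March 2276

Count 2745 days before October 3, 2283:
From March 28, 2276 to March 28, 2283: 7 years, of which 1 contains a Feb 29 — 6×365 + 1×366 = 2556 days.
March 2283: 31 − 28 = 3 days remain.
Then April (30), May (31), June (30), July (31), August (31), September (30): 30 + 31 + 30 + 31 + 31 + 30 = 183 days.
October 1–3, 2283: 3 days.
Residual: 189 days.
Total: 2745 days.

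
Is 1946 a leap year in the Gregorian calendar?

No

1946 is not a leap year.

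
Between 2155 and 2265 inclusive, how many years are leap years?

Years divisible by 4: 2156, 2160, …, 2264 — 28 in all.
Of these, 2200 is divisible by 100 but not 400, so not leap.
Leap years: 28 − 1 = 27.

27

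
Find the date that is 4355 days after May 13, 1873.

April 15, 1885

Count 4355 days after May 13, 1873:
Day-of-year of May 13, 1873: 133.
Day-of-year of April 15, 1885: 105.
1873 has 365 days, so 365 − 133 = 232 days remain in 1873.
Full years 1874–1884: 8 common + 3 leap = 8×365 + 3×366 = 4018 days.
Total: 232 + 4018 + 105 = 4355 days.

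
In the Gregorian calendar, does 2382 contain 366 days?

No

2382 is not a leap year.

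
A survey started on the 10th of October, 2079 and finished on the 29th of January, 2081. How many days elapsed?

October 10, 2079 → October 10, 2080: 366 days (2080 is a leap year).
October 2080: 31 − 10 = 21 days remain.
Then November (30), December (31): 30 + 31 = 61 days.
January 1–29, 2081: 29 days.
Residual: 111 days.
Total: 477 days.

477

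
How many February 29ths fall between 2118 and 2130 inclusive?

3

Years divisible by 4 in [2118, 2130]: 2120, 2124, 2128.
No century exceptions apply. Count: 3.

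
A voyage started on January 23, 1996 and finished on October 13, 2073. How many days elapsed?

28388

From January 23, 1996 to January 23, 2073: 77 years, of which 20 contain a Feb 29 — 57×365 + 20×366 = 28125 days.
(2000 is a leap year (divisible by 400).)
January 2073: 31 − 23 = 8 days remain.
Then February 2073 (28), March (31), April (30), May (31), June (30), July (31), August (31), September (30): 28 + 31 + 30 + 31 + 30 + 31 + 31 + 30 = 242 days.
October 1–13, 2073: 13 days.
Residual: 263 days.
Total: 28388 days.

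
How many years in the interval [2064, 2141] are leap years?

Years divisible by 4: 2064, 2068, …, 2140 — 20 in all.
Of these, 2100 is divisible by 100 but not 400, so not leap.
Leap years: 20 − 1 = 19.

19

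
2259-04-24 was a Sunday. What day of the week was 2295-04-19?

Friday

From April 24, 2259 to April 24, 2294: 35 years, of which 9 contain a Feb 29 — 26×365 + 9×366 = 12784 days.
April 2294: 30 − 24 = 6 days remain.
Then 11 full months totalling 335 days.
April 1–19, 2295: 19 days.
Residual: 360 days.
Total: 13144 days.
13144 mod 7 = 5, so 5 days after Sunday is Friday.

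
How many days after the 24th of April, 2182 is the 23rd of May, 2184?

760

Day-of-year of April 24, 2182: 114.
Day-of-year of May 23, 2184: 144.
2182 has 365 days, so 365 − 114 = 251 days remain in 2182.
Full years: 2183: 365. Sum = 365.
Total: 251 + 365 + 144 = 760 days.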